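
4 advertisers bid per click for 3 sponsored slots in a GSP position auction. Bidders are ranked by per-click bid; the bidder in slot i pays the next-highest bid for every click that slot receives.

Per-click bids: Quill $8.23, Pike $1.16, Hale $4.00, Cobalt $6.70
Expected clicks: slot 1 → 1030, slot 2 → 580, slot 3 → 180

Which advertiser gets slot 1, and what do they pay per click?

Sorting advertisers: $8.23 (Quill) > $6.70 (Cobalt) > $4.00 (Hale) > $1.16 (Pike)
Slot 1 goes to the first-ranked bidder, Quill, who pays the next bid down: $6.70/click.

Quill; $6.70 per click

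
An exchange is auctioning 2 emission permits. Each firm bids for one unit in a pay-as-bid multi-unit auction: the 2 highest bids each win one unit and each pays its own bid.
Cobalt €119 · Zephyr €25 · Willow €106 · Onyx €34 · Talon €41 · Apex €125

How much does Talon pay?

Sorting: 125 (Apex), 119 (Cobalt), 106 (Willow), 41 (Talon), …
The 2 highest are Apex, Cobalt.
Talon does not win → €0.

Talon pays €0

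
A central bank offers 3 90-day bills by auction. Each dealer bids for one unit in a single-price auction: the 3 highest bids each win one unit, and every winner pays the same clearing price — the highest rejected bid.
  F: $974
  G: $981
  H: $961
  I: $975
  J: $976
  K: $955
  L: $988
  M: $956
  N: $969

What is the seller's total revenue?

Bids ranked high→low: 988 (L), 981 (G), 976 (J), 975 (I), 974 (F), …
The 3 highest are L, G, J.
First losing bid is I's $975, which sets the uniform price.
Total revenue = 3 × $975 = $2,925.

Total revenue: $2,925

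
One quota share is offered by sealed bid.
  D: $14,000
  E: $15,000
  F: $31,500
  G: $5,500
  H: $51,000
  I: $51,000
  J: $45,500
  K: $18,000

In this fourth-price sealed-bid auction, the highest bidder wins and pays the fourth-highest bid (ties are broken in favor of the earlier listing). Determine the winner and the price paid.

H pays $31,500

Rule: the highest bidder wins and pays the fourth-highest bid.
Sorting bids: 51,000 (H) > 51,000 (I) > 45,500 (J) > 31,500 (F) > 18,000 (K) > 15,000 (E) > …
H and I tie at $51,000; tie-break gives it to H.
H is highest; pays the fourth-highest bid, $31,500.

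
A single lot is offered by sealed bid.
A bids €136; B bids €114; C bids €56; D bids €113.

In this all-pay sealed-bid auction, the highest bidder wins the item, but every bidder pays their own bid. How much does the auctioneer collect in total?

Total revenue: €419

All-pay sealed-bid auction: the highest bidder wins the item, but every bidder pays their own bid.
Bids ranked: 136 (A) > 114 (B) > 113 (D) > 56 (C)
A wins with the top bid; all bids are sunk regardless.
Every bidder forfeits their bid regardless of winning.
Revenue = 136 + 114 + 56 + 113 = €419.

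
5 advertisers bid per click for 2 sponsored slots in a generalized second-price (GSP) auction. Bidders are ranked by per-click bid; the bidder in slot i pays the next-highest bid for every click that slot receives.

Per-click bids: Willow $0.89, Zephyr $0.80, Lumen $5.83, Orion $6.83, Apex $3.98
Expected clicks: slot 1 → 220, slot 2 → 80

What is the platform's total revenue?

Sorting advertisers: $6.83 (Orion) > $5.83 (Lumen) > $3.98 (Apex) > …
Slot 1: Orion pays $5.83 × 220 = $1282.60
Slot 2: Lumen pays $3.98 × 80 = $318.40
Total = $1601.00

Total revenue: $1601.00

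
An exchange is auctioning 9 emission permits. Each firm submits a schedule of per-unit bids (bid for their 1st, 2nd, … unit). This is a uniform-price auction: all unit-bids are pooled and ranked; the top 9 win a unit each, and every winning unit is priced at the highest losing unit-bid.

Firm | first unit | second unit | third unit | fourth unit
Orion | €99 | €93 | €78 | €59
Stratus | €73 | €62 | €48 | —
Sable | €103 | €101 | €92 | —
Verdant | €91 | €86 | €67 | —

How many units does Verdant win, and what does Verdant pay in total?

Merging the schedules and taking the best 9: 103 (Sable-1), 101 (Sable-2), 99 (Orion-1), 93 (Orion-2), 92 (Sable-3), 91 (Verdant-1), 86 (Verdant-2), 78 (Orion-3), 73 (Stratus-1)
The (k+1)-th unit-bid is €67.
Verdant wins 2 unit(s) at €67 each.

Verdant: 2 units, pays €134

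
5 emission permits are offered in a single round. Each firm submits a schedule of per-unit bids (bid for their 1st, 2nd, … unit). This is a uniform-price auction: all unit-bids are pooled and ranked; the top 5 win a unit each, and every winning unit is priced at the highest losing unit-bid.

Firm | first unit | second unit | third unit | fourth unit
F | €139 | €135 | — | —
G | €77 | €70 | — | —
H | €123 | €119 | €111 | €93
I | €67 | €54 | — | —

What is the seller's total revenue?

All unit-bids, highest first — top 5: 139 (F-1), 135 (F-2), 123 (H-1), 119 (H-2), 111 (H-3)
First bid not allocated: €93.
Allocation: F 2, H 3. Every unit priced at €93.
Revenue = 5 × 93 = €465.

Total revenue: €465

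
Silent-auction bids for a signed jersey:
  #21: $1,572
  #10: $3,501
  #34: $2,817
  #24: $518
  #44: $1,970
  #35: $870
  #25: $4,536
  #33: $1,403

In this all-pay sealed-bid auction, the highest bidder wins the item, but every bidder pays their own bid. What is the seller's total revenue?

Rule: the highest bidder wins the item, but every bidder pays their own bid.
Sorting bids: 4,536 (#25) > 3,501 (#10) > 2,817 (#34) > 1,970 (#44) > 1,572 (#21) > 1,403 (#33) > …
#25 wins with the top bid; all bids are sunk regardless.
Every bidder forfeits their bid regardless of winning.
Revenue = 1,572 + 3,501 + 2,817 + 518 + 1,970 + 870 + 4,536 + 1,403 = $17,187.

Total revenue: $17,187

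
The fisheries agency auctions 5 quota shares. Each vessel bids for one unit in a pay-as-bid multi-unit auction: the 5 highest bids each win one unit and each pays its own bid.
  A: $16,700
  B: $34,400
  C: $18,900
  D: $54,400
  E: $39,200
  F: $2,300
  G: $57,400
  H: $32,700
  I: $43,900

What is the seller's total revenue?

Sorting: 57,400 (G), 54,400 (D), 43,900 (I), 39,200 (E), 34,400 (B), 32,700 (H), 18,900 (C), …
The 5 highest are G, D, I, E, B.
Total revenue = 57,400 + 54,400 + 43,900 + 39,200 + 34,400 = $229,300.

Total revenue: $229,300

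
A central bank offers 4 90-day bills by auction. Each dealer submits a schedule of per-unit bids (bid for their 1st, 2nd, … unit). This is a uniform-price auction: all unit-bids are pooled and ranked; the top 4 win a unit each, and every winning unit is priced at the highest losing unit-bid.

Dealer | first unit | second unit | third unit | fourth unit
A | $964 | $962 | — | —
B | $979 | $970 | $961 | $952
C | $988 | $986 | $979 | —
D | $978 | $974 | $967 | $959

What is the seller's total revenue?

All unit-bids, highest first — top 4: 988 (C-1), 986 (C-2), 979 (B-1), 979 (C-3)
Highest rejected unit-bid = $978.
Allocation: B 1, C 3. Every unit priced at $978.
Revenue = 4 × 978 = $3,912.

Total revenue: $3,912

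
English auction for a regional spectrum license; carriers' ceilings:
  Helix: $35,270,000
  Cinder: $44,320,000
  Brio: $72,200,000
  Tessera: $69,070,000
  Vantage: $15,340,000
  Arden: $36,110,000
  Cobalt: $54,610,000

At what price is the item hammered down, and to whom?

Brio wins at $69,070,000

Open ascending-bid auction: the price rises until one bidder remains; the winner pays the price at which the last rival dropped out.
Limits ranked: 72,200,000 (Brio) > 69,070,000 (Tessera) > 54,610,000 (Cobalt) > 44,320,000 (Cinder) > 36,110,000 (Arden) > 35,270,000 (Helix) > …
Bidding ends when Tessera exits at $69,070,000; Brio takes it.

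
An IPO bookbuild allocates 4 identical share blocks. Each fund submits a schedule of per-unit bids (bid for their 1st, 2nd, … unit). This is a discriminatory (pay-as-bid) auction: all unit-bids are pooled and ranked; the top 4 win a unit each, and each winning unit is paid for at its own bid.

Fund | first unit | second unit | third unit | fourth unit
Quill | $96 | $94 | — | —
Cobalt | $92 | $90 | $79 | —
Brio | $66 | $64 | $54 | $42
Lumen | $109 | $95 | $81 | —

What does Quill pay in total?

Quill pays $190

All unit-bids, highest first — top 4: 109 (Lumen-1), 96 (Quill-1), 95 (Lumen-2), 94 (Quill-2)
Next rejected bid: $92 (not a price — pay-as-bid).
Quill's winning unit-bids: 96 + 94 = $190.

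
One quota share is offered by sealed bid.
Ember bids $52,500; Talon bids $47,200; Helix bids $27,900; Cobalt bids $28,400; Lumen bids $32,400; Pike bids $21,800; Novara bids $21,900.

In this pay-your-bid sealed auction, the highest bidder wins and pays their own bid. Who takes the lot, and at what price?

Bids ranked: 52,500 (Ember) > 47,200 (Talon) > 32,400 (Lumen) > 28,400 (Cobalt) > 27,900 (Helix) > 21,900 (Novara) > …
Ember has the highest bid and pays exactly that: $52,500.

Ember pays $52,500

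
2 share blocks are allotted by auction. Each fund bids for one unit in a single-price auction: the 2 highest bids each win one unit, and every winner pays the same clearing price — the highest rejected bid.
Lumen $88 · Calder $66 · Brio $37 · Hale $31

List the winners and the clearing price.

Sorting: 88 (Lumen), 66 (Calder), 37 (Brio), 31 (Hale)
Top 2: Lumen, Calder.
Highest unsuccessful bid: $37 → clearing price.

Lumen, Calder; each pays $37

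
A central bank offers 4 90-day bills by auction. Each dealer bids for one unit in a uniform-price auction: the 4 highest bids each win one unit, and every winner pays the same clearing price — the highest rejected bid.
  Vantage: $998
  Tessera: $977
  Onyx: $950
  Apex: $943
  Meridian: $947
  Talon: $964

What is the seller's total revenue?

Bids ranked high→low: 998 (Vantage), 977 (Tessera), 964 (Talon), 950 (Onyx), 947 (Meridian), 943 (Apex)
The 4 highest are Vantage, Tessera, Talon, Onyx.
Highest unsuccessful bid: $947 → clearing price.
Total revenue = 4 × $947 = $3,788.

Total revenue: $3,788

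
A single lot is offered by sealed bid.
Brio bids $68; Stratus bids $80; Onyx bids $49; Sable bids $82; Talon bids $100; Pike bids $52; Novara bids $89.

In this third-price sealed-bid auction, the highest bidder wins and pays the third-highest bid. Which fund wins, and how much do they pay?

Bids ranked: 100 (Talon) > 89 (Novara) > 82 (Sable) > 80 (Stratus) > 68 (Brio) > 52 (Pike) > …
Talon wins; payment is bid #3 in the ranking = $82.

Talon pays $82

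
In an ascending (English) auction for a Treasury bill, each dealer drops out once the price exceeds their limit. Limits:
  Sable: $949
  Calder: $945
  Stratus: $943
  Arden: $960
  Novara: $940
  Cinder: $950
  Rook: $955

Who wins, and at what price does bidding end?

Arden wins at $955

Limits ranked: 960 (Arden) > 955 (Rook) > 950 (Cinder) > 949 (Sable) > 945 (Calder) > 943 (Stratus) > …
Bidding ends when Rook exits at $955; Arden takes it.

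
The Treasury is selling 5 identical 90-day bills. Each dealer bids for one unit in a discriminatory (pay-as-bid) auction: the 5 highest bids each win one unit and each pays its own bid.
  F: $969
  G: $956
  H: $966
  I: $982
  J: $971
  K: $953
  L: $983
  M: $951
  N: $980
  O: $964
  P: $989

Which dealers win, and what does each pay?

P $989, L $983, I $982, N $980, J $971

Ordering the bids: 989 (P), 983 (L), 982 (I), 980 (N), 971 (J), 969 (F), 966 (H), …
Winners (5 units): P, L, I, N, J.
Each winner pays its own bid: P $989, L $983, I $982, N $980, J $971.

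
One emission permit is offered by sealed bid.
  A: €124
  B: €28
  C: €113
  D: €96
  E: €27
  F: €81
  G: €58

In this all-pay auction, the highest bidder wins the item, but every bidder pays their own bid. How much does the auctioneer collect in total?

Bids ranked: 124 (A) > 113 (C) > 96 (D) > 81 (F) > 58 (G) > 28 (B) > …
Every bidder forfeits their bid regardless of winning.
Revenue = 124 + 28 + 113 + 96 + 27 + 81 + 58 = €527.

Total revenue: €527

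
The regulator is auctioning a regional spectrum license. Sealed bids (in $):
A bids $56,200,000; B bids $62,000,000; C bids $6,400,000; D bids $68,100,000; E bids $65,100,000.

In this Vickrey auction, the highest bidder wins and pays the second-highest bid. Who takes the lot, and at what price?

Bids ranked: 68,100,000 (D) > 65,100,000 (E) > 62,000,000 (B) > 56,200,000 (A) > 6,400,000 (C)
Second-price: D pays E's bid of $65,100,000.

D pays $65,100,000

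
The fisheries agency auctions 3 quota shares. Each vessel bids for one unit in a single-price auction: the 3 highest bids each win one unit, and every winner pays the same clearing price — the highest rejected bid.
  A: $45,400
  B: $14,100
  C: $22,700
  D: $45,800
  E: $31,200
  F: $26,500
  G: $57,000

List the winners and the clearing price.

G, D, A; each pays $31,200

Sorting: 57,000 (G), 45,800 (D), 45,400 (A), 31,200 (E), 26,500 (F), …
Top 3: G, D, A.
Highest unsuccessful bid: $31,200 → clearing price.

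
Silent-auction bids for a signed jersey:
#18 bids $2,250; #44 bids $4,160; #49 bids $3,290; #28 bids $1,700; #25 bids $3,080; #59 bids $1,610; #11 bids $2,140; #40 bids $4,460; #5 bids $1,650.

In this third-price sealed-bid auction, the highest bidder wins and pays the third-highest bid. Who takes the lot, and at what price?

Bids ranked: 4,460 (#40) > 4,160 (#44) > 3,290 (#49) > 3,080 (#25) > 2,250 (#18) > 2,140 (#11) > …
#40 wins; payment is bid #3 in the ranking = $3,290.

#40 pays $3,290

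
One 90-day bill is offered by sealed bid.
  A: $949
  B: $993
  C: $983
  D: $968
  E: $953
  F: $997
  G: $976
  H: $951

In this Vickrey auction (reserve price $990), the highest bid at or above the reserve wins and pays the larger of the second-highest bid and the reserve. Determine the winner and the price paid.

F pays $993

Sorting bids: 997 (F) > 993 (B) > 983 (C) > 976 (G) > 968 (D) > 953 (E) > …
F has the top bid at or above the reserve ($997).
max(second-highest $993, reserve $990) = $993; the reserve does not bind.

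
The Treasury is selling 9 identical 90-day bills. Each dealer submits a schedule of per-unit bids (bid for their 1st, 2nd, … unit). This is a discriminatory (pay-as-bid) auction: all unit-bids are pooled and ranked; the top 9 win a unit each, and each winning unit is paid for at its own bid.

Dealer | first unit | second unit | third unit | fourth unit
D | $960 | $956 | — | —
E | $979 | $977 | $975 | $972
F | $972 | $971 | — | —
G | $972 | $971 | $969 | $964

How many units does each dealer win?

Pooled unit-bids ranked (top 9): 979 (E-1), 977 (E-2), 975 (E-3), 972 (E-4), 972 (F-1), 972 (G-1), 971 (F-2), 971 (G-2), 969 (G-3)
Next rejected bid: $964 (not a price — pay-as-bid).
Allocation: E 4, F 2, G 3.

E 4, F 2, G 3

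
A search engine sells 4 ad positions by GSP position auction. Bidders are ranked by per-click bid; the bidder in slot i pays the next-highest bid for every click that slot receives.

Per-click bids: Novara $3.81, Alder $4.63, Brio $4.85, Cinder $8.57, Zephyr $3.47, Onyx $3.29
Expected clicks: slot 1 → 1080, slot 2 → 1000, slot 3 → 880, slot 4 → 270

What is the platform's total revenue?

Total revenue: $14157.70

Per-click bids in order: $8.57 (Cinder) > $4.85 (Brio) > $4.63 (Alder) > $3.81 (Novara) > $3.47 (Zephyr) > …
Slot 1: Cinder pays $4.85 × 1080 = $5238.00
Slot 2: Brio pays $4.63 × 1000 = $4630.00
Slot 3: Alder pays $3.81 × 880 = $3352.80
Slot 4: Novara pays $3.47 × 270 = $936.90
Total = $14157.70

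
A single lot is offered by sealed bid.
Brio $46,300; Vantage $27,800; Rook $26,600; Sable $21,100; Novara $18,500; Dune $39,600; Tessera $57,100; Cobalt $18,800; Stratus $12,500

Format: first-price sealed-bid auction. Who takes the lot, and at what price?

Rule: the highest bidder wins and pays their own bid.
Bids ranked: 57,100 (Tessera) > 46,300 (Brio) > 39,600 (Dune) > 27,800 (Vantage) > 26,600 (Rook) > 21,100 (Sable) > …
Tessera has the highest bid and pays exactly that: $57,100.

Tessera pays $57,100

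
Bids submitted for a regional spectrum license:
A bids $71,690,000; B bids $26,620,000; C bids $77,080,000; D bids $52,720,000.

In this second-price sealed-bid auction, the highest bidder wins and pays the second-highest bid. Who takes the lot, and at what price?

C pays $71,690,000

Rule: the highest bidder wins and pays the second-highest bid.
Bids ranked: 77,080,000 (C) > 71,690,000 (A) > 52,720,000 (D) > 26,620,000 (B)
Second-price: C pays A's bid of $71,690,000.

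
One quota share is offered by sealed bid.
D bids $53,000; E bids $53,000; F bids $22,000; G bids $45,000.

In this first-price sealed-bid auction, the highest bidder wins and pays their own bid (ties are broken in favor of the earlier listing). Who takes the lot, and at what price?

D pays $53,000

Bids in order: 53,000 (D) > 53,000 (E) > 45,000 (G) > 22,000 (F)
Tie at $53,000 → D wins by tie-break.
D has the highest bid and pays exactly that: $53,000.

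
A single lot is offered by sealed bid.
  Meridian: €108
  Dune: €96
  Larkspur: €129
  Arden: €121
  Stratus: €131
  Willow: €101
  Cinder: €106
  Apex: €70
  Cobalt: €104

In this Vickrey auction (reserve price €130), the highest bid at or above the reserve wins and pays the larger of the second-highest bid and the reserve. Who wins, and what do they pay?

Rule: the highest bid at or above the reserve wins and pays the larger of the second-highest bid and the reserve.
Bids ranked: 131 (Stratus) > 129 (Larkspur) > 121 (Arden) > 108 (Meridian) > 106 (Cinder) > 104 (Cobalt) > …
Stratus has the top bid at or above the reserve (€131).
Second-highest bid €129 is below the reserve €130, so the reserve binds → payment €130.

Stratus pays €130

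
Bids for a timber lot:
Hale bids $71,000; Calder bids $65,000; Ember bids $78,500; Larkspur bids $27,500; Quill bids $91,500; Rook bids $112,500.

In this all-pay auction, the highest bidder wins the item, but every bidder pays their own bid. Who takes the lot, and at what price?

Rook pays $112,500

Bids ranked: 112,500 (Rook) > 91,500 (Quill) > 78,500 (Ember) > 71,000 (Hale) > 65,000 (Calder) > 27,500 (Larkspur)
Rook is highest and takes the item; every bidder forfeits their bid.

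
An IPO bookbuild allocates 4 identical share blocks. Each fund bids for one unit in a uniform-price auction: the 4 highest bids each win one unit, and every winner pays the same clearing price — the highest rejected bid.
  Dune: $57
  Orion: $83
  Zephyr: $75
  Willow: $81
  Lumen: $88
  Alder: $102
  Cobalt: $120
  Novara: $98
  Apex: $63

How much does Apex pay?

Ordering the bids: 120 (Cobalt), 102 (Alder), 98 (Novara), 88 (Lumen), 83 (Orion), 81 (Willow), …
Winners (4 units): Cobalt, Alder, Novara, Lumen.
Clearing price = highest rejected bid = $83.
Apex does not win → pays $0.

Apex pays $0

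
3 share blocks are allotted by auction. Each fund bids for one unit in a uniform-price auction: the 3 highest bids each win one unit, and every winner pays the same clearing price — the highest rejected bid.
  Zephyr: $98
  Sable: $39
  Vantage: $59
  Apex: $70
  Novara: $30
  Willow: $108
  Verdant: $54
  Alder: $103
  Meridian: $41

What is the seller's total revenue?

Ordering the bids: 108 (Willow), 103 (Alder), 98 (Zephyr), 70 (Apex), 59 (Vantage), …
Top 3: Willow, Alder, Zephyr.
Clearing price = highest rejected bid = $70.
Total revenue = 3 × $70 = $210.

Total revenue: $210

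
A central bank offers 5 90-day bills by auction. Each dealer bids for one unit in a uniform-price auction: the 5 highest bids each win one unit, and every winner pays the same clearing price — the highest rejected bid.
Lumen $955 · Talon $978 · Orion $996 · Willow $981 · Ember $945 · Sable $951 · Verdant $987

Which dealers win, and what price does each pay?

Sorting: 996 (Orion), 987 (Verdant), 981 (Willow), 978 (Talon), 955 (Lumen), 951 (Sable), 945 (Ember)
Winners (5 units): Orion, Verdant, Willow, Talon, Lumen.
Highest unsuccessful bid: $951 → clearing price.

Orion, Verdant, Willow, Talon, Lumen; each pays $951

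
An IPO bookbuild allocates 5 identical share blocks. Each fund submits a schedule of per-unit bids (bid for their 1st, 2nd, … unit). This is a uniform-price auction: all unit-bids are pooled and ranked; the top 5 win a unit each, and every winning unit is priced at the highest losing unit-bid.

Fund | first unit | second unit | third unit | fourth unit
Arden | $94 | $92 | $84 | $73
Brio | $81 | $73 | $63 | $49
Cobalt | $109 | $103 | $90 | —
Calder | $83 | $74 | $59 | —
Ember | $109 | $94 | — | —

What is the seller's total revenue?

Total revenue: $460

All unit-bids, highest first — top 5: 109 (Cobalt-1), 109 (Ember-1), 103 (Cobalt-2), 94 (Arden-1), 94 (Ember-2)
First bid not allocated: $92.
Allocation: Arden 1, Cobalt 2, Ember 2. Every unit priced at $92.
Revenue = 5 × 92 = $460.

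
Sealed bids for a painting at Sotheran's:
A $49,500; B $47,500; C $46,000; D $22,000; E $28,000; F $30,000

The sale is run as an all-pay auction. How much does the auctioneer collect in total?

Sorting bids: 49,500 (A) > 47,500 (B) > 46,000 (C) > 30,000 (F) > 28,000 (E) > 22,000 (D)
A wins with the top bid; all bids are sunk regardless.
Every bidder forfeits their bid regardless of winning.
Revenue = 49,500 + 47,500 + 46,000 + 22,000 + 28,000 + 30,000 = $223,000.

Total revenue: $223,000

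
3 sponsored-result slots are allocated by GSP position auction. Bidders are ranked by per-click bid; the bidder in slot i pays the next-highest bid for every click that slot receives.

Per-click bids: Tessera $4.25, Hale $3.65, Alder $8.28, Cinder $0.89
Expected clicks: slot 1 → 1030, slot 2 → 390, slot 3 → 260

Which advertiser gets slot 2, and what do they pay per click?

Tessera; $3.65 per click

Per-click bids in order: $8.28 (Alder) > $4.25 (Tessera) > $3.65 (Hale) > $0.89 (Cinder)
Slot 2 goes to the second-ranked bidder, Tessera, who pays the next bid down: $3.65/click.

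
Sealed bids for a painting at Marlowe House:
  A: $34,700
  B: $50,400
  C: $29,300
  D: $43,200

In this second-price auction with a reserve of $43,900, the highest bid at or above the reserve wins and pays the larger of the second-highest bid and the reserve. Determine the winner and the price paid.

B pays $43,900

Bids ranked: 50,400 (B) > 43,200 (D) > 34,700 (A) > 29,300 (C)
Highest eligible bid: B at $50,400.
Second-highest bid $43,200 is below the reserve $43,900, so the reserve binds → payment $43,900.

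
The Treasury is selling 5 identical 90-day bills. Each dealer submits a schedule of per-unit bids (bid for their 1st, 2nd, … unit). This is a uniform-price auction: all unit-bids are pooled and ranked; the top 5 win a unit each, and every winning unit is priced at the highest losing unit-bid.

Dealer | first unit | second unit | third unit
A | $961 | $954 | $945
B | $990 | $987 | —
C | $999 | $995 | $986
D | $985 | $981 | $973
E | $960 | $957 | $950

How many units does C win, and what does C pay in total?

Pooled unit-bids ranked (top 5): 999 (C-1), 995 (C-2), 990 (B-1), 987 (B-2), 986 (C-3)
Highest rejected unit-bid = $985.
C wins 3 unit(s) at $985 each.

C: 3 units, pays $2,955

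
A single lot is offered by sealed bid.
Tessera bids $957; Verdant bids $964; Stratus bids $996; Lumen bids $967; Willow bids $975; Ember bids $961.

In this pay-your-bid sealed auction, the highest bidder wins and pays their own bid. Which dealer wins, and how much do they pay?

Stratus pays $996

Rule: the highest bidder wins and pays their own bid.
Bids ranked: 996 (Stratus) > 975 (Willow) > 967 (Lumen) > 964 (Verdant) > 961 (Ember) > 957 (Tessera)
First-price: Stratus pays what they bid, $996.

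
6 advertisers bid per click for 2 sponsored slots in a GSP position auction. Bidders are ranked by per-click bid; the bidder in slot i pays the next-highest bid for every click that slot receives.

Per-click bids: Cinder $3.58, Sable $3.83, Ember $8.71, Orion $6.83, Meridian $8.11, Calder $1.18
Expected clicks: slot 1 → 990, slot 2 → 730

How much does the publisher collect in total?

Total revenue: $13014.80

Sorting advertisers: $8.71 (Ember) > $8.11 (Meridian) > $6.83 (Orion) > …
Slot 1: Ember pays $8.11 × 990 = $8028.90
Slot 2: Meridian pays $6.83 × 730 = $4985.90
Total = $13014.80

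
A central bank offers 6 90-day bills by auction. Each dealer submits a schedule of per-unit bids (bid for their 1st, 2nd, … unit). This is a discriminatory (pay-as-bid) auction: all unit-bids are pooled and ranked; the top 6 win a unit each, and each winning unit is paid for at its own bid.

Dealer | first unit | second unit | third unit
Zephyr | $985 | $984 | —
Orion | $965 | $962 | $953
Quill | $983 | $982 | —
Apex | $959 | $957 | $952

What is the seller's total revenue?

Pooled unit-bids ranked (top 6): 985 (Zephyr-1), 984 (Zephyr-2), 983 (Quill-1), 982 (Quill-2), 965 (Orion-1), 962 (Orion-2)
Next rejected bid: $959 (not a price — pay-as-bid).
Each winning unit pays its own bid.
Revenue = 985 + 984 + 983 + 982 + 965 + 962 = $5,861.

Total revenue: $5,861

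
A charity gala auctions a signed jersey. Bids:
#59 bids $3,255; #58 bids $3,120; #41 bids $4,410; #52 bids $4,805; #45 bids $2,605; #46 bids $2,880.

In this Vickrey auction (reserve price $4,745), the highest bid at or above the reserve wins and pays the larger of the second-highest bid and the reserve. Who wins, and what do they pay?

#52 pays $4,745

Rule: the highest bid at or above the reserve wins and pays the larger of the second-highest bid and the reserve.
Bids ranked: 4,805 (#52) > 4,410 (#41) > 3,255 (#59) > 3,120 (#58) > 2,880 (#46) > 2,605 (#45)
Highest eligible bid: #52 at $4,805.
max(second-highest $4,410, reserve $4,745) = $4,745.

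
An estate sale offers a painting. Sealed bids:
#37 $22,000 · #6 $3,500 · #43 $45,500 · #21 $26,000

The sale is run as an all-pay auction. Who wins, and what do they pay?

#43 pays $45,500

Bids ranked: 45,500 (#43) > 26,000 (#21) > 22,000 (#37) > 3,500 (#6)
#43 is highest and takes the item; every bidder forfeits their bid.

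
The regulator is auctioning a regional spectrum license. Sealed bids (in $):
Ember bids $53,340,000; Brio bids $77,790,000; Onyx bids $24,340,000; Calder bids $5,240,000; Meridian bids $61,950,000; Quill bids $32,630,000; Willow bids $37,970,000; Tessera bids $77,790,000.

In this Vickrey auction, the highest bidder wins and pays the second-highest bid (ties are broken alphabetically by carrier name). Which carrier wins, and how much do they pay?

Brio pays $77,790,000

Bids in order: 77,790,000 (Brio) > 77,790,000 (Tessera) > 61,950,000 (Meridian) > 53,340,000 (Ember) > 37,970,000 (Willow) > 32,630,000 (Quill) > …
Tie at $77,790,000 → Brio wins by tie-break.
Second-price: Brio pays Tessera's bid of $77,790,000.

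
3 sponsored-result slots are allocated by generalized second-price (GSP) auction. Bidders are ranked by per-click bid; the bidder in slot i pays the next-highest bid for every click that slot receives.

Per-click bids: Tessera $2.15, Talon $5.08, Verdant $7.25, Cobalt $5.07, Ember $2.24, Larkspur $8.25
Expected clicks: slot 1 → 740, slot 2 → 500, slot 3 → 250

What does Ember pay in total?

Ember pays $0.00

Ranked by bid: $8.25 (Larkspur) > $7.25 (Verdant) > $5.08 (Talon) > $5.07 (Cobalt) > …
Ember ranks below slot 3 → no slot, pays nothing.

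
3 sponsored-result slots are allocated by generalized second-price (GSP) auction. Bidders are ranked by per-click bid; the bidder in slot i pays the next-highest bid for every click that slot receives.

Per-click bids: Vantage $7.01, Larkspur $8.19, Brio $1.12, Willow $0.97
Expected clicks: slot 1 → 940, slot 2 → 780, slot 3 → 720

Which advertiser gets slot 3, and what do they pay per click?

Per-click bids in order: $8.19 (Larkspur) > $7.01 (Vantage) > $1.12 (Brio) > $0.97 (Willow)
Slot 3 goes to the third-ranked bidder, Brio, who pays the next bid down: $0.97/click.

Brio; $0.97 per click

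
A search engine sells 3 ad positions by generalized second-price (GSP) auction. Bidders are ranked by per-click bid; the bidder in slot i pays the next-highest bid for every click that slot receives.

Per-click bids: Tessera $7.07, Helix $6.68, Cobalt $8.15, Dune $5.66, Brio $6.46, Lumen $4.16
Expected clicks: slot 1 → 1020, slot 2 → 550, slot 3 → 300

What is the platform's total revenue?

Total revenue: $12823.40

Sorting advertisers: $8.15 (Cobalt) > $7.07 (Tessera) > $6.68 (Helix) > $6.46 (Brio) > …
Slot 1: Cobalt pays $7.07 × 1020 = $7211.40
Slot 2: Tessera pays $6.68 × 550 = $3674.00
Slot 3: Helix pays $6.46 × 300 = $1938.00
Total = $12823.40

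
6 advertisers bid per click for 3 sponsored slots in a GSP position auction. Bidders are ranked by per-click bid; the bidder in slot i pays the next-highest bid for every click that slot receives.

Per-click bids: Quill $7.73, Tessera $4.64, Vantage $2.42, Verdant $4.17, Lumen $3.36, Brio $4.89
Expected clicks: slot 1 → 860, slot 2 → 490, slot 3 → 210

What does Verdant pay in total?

Ranked by bid: $7.73 (Quill) > $4.89 (Brio) > $4.64 (Tessera) > $4.17 (Verdant) > …
Verdant ranks below slot 3 → no slot, pays nothing.

Verdant pays $0.00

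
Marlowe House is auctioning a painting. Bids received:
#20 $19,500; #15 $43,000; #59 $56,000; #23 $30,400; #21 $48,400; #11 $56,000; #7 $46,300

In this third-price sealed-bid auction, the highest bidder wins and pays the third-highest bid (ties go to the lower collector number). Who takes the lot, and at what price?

Rule: the highest bidder wins and pays the third-highest bid.
Bids ranked: 56,000 (#11) > 56,000 (#59) > 48,400 (#21) > 46,300 (#7) > 43,000 (#15) > 30,400 (#23) > …
#11 and #59 tie at $56,000; tie-break gives it to #11.
#11 wins; payment is bid #3 in the ranking = $48,400.

#11 pays $48,400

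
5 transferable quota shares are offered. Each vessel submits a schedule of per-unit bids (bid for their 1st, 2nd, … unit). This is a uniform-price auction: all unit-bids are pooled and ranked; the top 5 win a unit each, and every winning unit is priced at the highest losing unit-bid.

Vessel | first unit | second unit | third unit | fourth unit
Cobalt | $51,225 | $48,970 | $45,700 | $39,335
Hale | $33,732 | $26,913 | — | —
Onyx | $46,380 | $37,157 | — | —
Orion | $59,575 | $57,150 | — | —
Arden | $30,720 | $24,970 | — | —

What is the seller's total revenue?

All unit-bids, highest first — top 5: 59,575 (Orion-1), 57,150 (Orion-2), 51,225 (Cobalt-1), 48,970 (Cobalt-2), 46,380 (Onyx-1)
Highest rejected unit-bid = $45,700.
Allocation: Cobalt 2, Onyx 1, Orion 2. Every unit priced at $45,700.
Revenue = 5 × 45,700 = $228,500.

Total revenue: $228,500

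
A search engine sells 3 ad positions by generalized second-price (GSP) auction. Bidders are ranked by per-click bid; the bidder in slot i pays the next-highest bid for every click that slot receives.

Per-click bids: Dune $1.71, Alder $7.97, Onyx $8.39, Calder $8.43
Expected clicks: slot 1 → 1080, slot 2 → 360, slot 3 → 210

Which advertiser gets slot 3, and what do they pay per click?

Alder; $1.71 per click

Ranked by bid: $8.43 (Calder) > $8.39 (Onyx) > $7.97 (Alder) > $1.71 (Dune)
Slot 3 goes to the third-ranked bidder, Alder, who pays the next bid down: $1.71/click.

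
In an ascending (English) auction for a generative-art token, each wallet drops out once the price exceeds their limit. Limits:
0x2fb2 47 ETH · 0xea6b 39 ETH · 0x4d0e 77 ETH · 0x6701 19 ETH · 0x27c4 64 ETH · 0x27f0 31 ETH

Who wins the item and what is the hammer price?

0x4d0e wins at 64 ETH

Limits ranked: 77 (0x4d0e) > 64 (0x27c4) > 47 (0x2fb2) > 39 (0xea6b) > 31 (0x27f0) > 19 (0x6701)
0x27c4 is the last rival to drop out, at 64 ETH; 0x4d0e remains and wins at that price.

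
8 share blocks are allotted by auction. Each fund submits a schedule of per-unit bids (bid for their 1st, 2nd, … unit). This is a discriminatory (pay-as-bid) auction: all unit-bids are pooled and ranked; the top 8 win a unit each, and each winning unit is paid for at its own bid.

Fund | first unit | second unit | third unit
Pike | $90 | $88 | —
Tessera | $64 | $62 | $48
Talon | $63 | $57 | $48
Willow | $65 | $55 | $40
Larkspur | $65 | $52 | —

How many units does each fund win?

Larkspur 1, Pike 2, Talon 2, Tessera 2, Willow 1

Merging the schedules and taking the best 8: 90 (Pike-1), 88 (Pike-2), 65 (Willow-1), 65 (Larkspur-1), 64 (Tessera-1), 63 (Talon-1), 62 (Tessera-2), 57 (Talon-2)
Next rejected bid: $55 (not a price — pay-as-bid).
Allocation: Larkspur 1, Pike 2, Talon 2, Tessera 2, Willow 1.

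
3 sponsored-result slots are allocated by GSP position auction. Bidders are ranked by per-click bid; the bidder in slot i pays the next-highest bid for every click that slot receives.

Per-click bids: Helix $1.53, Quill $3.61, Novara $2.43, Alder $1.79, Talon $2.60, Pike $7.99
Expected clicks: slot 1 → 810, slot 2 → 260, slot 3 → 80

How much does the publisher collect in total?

Total revenue: $3794.50

Sorting advertisers: $7.99 (Pike) > $3.61 (Quill) > $2.60 (Talon) > $2.43 (Novara) > …
Slot 1: Pike pays $3.61 × 810 = $2924.10
Slot 2: Quill pays $2.60 × 260 = $676.00
Slot 3: Talon pays $2.43 × 80 = $194.40
Total = $3794.50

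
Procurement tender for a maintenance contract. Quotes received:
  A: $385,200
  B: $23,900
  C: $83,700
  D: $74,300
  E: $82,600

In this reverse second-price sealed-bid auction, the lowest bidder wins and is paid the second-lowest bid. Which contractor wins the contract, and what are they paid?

Rule: the lowest bidder wins and is paid the second-lowest bid.
Bids in order: 23,900 (B) < 74,300 (D) < 82,600 (E) < 83,700 (C) < 385,200 (A)
B wins with the lowest bid; price is set by the runner-up at $74,300.

B is paid $74,300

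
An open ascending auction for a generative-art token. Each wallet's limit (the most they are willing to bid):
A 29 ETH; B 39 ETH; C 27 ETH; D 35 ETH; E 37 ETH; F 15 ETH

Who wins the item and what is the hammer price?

B wins at 37 ETH

Open ascending-bid auction: the price rises until one bidder remains; the winner pays the price at which the last rival dropped out.
Sorting limits: 39 (B) > 37 (E) > 35 (D) > 29 (A) > 27 (C) > 15 (F)
Bidding ends when E exits at 37 ETH; B takes it.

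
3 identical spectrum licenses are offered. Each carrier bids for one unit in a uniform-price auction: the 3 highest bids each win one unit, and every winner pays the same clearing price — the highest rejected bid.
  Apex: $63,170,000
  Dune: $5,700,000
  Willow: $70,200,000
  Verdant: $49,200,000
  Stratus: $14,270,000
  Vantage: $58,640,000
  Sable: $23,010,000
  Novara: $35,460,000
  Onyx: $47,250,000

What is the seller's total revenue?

Ordering the bids: 70,200,000 (Willow), 63,170,000 (Apex), 58,640,000 (Vantage), 49,200,000 (Verdant), 47,250,000 (Onyx), …
The 3 highest are Willow, Apex, Vantage.
Clearing price = highest rejected bid = $49,200,000.
Total revenue = 3 × $49,200,000 = $147,600,000.

Total revenue: $147,600,000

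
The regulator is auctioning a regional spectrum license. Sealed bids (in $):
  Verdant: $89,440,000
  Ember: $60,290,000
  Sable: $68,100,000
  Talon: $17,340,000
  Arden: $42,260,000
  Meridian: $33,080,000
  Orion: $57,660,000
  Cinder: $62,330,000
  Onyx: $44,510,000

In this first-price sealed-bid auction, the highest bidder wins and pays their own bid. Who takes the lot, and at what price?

Rule: the highest bidder wins and pays their own bid.
Sorting bids: 89,440,000 (Verdant) > 68,100,000 (Sable) > 62,330,000 (Cinder) > 60,290,000 (Ember) > 57,660,000 (Orion) > 44,510,000 (Onyx) > …
Verdant is highest → pays own bid, $89,440,000.

Verdant pays $89,440,000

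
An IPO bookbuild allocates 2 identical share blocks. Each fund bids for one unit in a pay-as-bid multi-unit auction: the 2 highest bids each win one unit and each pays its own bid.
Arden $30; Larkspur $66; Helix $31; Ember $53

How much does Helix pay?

Helix pays $0

Bids ranked high→low: 66 (Larkspur), 53 (Ember), 31 (Helix), 30 (Arden)
Winners (2 units): Larkspur, Ember.
Helix does not win → $0.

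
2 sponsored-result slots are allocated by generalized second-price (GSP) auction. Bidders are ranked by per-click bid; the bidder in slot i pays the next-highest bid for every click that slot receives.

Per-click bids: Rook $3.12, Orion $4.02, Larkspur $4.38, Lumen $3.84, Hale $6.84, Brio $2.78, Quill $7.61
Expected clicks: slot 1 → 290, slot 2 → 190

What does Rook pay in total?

Ranked by bid: $7.61 (Quill) > $6.84 (Hale) > $4.38 (Larkspur) > …
Rook ranks below slot 2 → no slot, pays nothing.

Rook pays $0.00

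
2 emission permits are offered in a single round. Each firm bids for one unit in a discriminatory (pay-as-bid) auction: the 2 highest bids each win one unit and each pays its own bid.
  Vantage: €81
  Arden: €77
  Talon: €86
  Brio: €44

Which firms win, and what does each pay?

Bids ranked high→low: 86 (Talon), 81 (Vantage), 77 (Arden), 44 (Brio)
Top 2: Talon, Vantage.
Each winner pays its own bid: Talon €86, Vantage €81.

Talon €86, Vantage €81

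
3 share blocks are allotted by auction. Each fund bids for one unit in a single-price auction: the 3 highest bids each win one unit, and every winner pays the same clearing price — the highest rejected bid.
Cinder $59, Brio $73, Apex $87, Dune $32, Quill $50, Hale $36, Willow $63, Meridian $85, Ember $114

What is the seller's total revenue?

Total revenue: $219

Sorting: 114 (Ember), 87 (Apex), 85 (Meridian), 73 (Brio), 63 (Willow), …
The 3 highest are Ember, Apex, Meridian.
Clearing price = highest rejected bid = $73.
Total revenue = 3 × $73 = $219.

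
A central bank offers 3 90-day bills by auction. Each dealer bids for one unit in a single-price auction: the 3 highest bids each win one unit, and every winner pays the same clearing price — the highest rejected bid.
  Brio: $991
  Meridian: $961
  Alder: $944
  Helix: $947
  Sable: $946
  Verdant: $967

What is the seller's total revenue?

Sorting: 991 (Brio), 967 (Verdant), 961 (Meridian), 947 (Helix), 946 (Sable), …
The 3 highest are Brio, Verdant, Meridian.
First losing bid is Helix's $947, which sets the uniform price.
Total revenue = 3 × $947 = $2,841.

Total revenue: $2,841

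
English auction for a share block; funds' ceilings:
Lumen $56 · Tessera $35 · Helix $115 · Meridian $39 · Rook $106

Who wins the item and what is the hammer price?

Rule: the price rises until one bidder remains; the winner pays the price at which the last rival dropped out.
Limits ranked: 115 (Helix) > 106 (Rook) > 56 (Lumen) > 39 (Meridian) > 35 (Tessera)
Once the price passes $106, only Helix is left; the hammer falls at Rook's limit of $106.

Helix wins at $106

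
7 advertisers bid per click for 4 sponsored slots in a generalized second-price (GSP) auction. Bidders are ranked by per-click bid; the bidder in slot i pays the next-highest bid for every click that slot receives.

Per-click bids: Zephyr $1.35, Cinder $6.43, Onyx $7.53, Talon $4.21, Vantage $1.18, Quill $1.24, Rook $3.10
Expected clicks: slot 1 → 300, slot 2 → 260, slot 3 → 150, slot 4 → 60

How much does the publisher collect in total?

Total revenue: $3569.60

Per-click bids in order: $7.53 (Onyx) > $6.43 (Cinder) > $4.21 (Talon) > $3.10 (Rook) > $1.35 (Zephyr) > …
Slot 1: Onyx pays $6.43 × 300 = $1929.00
Slot 2: Cinder pays $4.21 × 260 = $1094.60
Slot 3: Talon pays $3.10 × 150 = $465.00
Slot 4: Rook pays $1.35 × 60 = $81.00
Total = $3569.60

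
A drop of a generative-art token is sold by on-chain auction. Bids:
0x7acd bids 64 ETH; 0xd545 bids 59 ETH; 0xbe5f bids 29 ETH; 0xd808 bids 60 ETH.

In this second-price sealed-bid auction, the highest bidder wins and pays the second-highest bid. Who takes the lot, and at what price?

0x7acd pays 60 ETH

Bids in order: 64 (0x7acd) > 60 (0xd808) > 59 (0xd545) > 29 (0xbe5f)
0x7acd is highest; pays the second-highest bid, 60 ETH.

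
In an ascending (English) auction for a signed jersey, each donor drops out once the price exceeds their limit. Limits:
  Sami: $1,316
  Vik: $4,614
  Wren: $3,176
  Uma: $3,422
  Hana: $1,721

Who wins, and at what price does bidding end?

Vik wins at $3,422

Rule: the price rises until one bidder remains; the winner pays the price at which the last rival dropped out.
Sorting limits: 4,614 (Vik) > 3,422 (Uma) > 3,176 (Wren) > 1,721 (Hana) > 1,316 (Sami)
Bidding ends when Uma exits at $3,422; Vik takes it.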